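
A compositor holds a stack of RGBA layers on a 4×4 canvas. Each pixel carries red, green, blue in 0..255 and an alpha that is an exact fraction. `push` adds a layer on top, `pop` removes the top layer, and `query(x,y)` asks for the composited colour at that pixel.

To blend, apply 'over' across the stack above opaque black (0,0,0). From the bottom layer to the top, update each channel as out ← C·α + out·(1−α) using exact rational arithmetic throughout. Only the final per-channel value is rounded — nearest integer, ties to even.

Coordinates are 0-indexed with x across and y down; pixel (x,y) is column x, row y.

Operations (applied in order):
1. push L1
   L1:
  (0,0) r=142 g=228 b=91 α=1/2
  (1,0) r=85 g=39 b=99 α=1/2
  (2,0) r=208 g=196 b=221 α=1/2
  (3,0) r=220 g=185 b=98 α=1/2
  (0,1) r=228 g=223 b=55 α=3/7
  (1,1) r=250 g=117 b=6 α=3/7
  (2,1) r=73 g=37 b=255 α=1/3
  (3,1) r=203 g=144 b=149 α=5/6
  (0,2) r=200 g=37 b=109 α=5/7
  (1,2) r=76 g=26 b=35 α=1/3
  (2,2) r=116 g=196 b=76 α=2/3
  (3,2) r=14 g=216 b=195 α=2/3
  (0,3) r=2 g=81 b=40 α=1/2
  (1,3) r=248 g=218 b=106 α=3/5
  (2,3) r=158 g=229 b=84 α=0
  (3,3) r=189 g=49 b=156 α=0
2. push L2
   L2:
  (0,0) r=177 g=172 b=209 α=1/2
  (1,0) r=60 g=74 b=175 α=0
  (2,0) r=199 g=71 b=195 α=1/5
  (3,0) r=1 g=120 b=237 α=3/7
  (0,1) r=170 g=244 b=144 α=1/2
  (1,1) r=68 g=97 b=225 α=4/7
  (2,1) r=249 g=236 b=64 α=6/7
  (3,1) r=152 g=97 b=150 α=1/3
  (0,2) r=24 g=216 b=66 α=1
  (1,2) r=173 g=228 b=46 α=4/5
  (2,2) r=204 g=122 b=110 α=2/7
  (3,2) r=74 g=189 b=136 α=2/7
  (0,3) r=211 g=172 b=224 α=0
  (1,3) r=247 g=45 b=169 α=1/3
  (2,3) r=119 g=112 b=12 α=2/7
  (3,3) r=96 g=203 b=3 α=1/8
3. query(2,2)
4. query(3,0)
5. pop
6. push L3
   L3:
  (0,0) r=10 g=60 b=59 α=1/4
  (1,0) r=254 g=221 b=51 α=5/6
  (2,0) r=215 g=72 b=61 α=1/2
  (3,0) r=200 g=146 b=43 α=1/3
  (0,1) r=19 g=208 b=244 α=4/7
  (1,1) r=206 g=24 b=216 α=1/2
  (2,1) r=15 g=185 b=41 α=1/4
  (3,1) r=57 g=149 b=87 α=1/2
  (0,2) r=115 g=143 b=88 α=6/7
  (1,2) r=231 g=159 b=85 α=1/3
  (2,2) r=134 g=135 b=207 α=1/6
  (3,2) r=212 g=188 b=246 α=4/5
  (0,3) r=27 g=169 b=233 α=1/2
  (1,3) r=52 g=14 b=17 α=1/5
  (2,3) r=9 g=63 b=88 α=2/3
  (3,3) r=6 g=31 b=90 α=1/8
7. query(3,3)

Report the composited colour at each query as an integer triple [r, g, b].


query (2,2) [L1,L2] — begin 0,0,0
+L1 (α=2/3) → [232/3, 392/3, 152/3]
+L2 (α=2/7) → [2384/21, 2692/21, 1420/21]
→ [114, 128, 68]

query (3,0) [L1,L2] — begin 0,0,0
after L1 α=1/2: [110, 185/2, 49]
after L2 α=3/7: [443/7, 730/7, 907/7]
= [63, 104, 130]

(3,3) stack=L1,L3; from [0,0,0]:
L1 α=0: [0, 0, 0]
L3 α=1/8: [3/4, 31/8, 45/4]
→ [1, 4, 11]


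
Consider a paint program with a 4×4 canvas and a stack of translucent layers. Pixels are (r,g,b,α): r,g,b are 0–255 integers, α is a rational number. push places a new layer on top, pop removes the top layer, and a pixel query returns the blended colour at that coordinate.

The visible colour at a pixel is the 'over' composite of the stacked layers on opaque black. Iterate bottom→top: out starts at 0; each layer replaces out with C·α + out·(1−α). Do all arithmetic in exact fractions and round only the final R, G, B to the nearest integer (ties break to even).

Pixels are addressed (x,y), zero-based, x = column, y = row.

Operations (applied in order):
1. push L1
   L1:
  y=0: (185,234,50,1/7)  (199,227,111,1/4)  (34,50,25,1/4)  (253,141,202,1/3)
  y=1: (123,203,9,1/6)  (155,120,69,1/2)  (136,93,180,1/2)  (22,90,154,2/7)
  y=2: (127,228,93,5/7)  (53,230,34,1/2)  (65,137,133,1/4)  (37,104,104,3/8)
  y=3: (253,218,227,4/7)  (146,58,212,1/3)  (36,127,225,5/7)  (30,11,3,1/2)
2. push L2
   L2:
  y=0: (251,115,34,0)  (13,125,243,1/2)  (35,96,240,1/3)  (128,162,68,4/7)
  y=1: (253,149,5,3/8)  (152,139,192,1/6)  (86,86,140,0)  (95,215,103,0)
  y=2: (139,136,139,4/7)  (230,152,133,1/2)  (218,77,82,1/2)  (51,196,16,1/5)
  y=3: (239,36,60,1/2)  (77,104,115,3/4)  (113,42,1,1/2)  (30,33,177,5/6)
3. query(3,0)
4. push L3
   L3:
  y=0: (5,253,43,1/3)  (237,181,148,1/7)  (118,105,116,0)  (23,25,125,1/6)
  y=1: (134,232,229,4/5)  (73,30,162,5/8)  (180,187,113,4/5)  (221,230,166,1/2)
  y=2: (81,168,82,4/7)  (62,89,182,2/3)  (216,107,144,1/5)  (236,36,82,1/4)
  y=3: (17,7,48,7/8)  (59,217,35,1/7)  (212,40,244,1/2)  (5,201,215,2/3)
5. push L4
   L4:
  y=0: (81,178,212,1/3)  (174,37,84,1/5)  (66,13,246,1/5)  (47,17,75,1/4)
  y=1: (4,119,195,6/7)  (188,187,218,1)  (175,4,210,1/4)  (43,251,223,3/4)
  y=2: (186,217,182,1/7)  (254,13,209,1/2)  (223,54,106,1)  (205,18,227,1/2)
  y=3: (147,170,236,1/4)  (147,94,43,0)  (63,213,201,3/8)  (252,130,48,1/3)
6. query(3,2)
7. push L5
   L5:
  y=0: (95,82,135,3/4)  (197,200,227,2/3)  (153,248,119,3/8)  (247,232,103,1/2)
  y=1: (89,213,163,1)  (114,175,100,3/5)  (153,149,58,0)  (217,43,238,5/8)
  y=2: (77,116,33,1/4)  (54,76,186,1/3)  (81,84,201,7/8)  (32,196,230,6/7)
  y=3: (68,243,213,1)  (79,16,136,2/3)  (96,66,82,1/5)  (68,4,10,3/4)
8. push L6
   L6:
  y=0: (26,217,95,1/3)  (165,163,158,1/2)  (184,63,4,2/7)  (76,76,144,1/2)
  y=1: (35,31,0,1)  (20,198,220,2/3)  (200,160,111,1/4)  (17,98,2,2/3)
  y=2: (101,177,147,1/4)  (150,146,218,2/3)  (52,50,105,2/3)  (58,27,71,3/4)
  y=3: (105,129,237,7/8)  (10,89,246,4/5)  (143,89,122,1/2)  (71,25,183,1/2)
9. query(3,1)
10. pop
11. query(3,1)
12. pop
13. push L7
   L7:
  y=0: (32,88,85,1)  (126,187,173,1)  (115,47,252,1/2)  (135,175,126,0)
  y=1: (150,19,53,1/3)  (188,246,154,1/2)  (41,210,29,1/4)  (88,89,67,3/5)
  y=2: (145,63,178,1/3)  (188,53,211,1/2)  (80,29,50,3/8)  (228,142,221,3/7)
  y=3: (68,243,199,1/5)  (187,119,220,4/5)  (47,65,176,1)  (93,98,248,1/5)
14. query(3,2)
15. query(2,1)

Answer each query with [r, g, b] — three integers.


query (3,0) [L1,L2] — begin 0,0,0
after L1 α=1/3: [253/3, 47, 202/3]
after L2 α=4/7: [765/7, 789/7, 474/7]
rounded: [109, 113, 68]

query (3,2) [L1,L2,L3,L4] — begin 0,0,0
+L1 (α=3/8) → [111/8, 39, 39]
+L2 (α=1/5) → [213/10, 352/5, 172/5]
+L3 (α=1/4) → [2999/40, 309/5, 463/10]
+L4 (α=1/2) → [11199/80, 399/10, 2733/20]
→ [140, 40, 137]

query (3,1) [L1,L2,L3,L4,L5,L6] — begin 0,0,0
+L1 (α=2/7) → [44/7, 180/7, 44]
+L2 (α=0) → [44/7, 180/7, 44]
+L3 (α=1/2) → [1591/14, 895/7, 105]
+L4 (α=3/4) → [3397/56, 3083/14, 387/2]
+L5 (α=5/8) → [70951/448, 12259/112, 3541/16]
+L6 (α=2/3) → [86183/1344, 34211/336, 3605/48]
rounded: [64, 102, 75]

query (3,1) [L1,L2,L3,L4,L5] — begin 0,0,0
after L1 α=2/7: [44/7, 180/7, 44]
after L2 α=0: [44/7, 180/7, 44]
after L3 α=1/2: [1591/14, 895/7, 105]
after L4 α=3/4: [3397/56, 3083/14, 387/2]
after L5 α=5/8: [70951/448, 12259/112, 3541/16]
= [158, 109, 221]

(3,2) stack=L1,L2,L3,L4,L7; from [0,0,0]:
+L1 (α=3/8) → [111/8, 39, 39]
+L2 (α=1/5) → [213/10, 352/5, 172/5]
+L3 (α=1/4) → [2999/40, 309/5, 463/10]
+L4 (α=1/2) → [11199/80, 399/10, 2733/20]
+L7 (α=3/7) → [24879/140, 2928/35, 864/5]
→ [178, 84, 173]

(2,1) stack=L1,L2,L3,L4,L7; from [0,0,0]:
+L1 (α=1/2) → [68, 93/2, 90]
+L2 (α=0) → [68, 93/2, 90]
+L3 (α=4/5) → [788/5, 1589/10, 542/5]
+L4 (α=1/4) → [3239/20, 4807/40, 669/5]
+L7 (α=1/4) → [10537/80, 22821/160, 538/5]
rounded: [132, 143, 108]


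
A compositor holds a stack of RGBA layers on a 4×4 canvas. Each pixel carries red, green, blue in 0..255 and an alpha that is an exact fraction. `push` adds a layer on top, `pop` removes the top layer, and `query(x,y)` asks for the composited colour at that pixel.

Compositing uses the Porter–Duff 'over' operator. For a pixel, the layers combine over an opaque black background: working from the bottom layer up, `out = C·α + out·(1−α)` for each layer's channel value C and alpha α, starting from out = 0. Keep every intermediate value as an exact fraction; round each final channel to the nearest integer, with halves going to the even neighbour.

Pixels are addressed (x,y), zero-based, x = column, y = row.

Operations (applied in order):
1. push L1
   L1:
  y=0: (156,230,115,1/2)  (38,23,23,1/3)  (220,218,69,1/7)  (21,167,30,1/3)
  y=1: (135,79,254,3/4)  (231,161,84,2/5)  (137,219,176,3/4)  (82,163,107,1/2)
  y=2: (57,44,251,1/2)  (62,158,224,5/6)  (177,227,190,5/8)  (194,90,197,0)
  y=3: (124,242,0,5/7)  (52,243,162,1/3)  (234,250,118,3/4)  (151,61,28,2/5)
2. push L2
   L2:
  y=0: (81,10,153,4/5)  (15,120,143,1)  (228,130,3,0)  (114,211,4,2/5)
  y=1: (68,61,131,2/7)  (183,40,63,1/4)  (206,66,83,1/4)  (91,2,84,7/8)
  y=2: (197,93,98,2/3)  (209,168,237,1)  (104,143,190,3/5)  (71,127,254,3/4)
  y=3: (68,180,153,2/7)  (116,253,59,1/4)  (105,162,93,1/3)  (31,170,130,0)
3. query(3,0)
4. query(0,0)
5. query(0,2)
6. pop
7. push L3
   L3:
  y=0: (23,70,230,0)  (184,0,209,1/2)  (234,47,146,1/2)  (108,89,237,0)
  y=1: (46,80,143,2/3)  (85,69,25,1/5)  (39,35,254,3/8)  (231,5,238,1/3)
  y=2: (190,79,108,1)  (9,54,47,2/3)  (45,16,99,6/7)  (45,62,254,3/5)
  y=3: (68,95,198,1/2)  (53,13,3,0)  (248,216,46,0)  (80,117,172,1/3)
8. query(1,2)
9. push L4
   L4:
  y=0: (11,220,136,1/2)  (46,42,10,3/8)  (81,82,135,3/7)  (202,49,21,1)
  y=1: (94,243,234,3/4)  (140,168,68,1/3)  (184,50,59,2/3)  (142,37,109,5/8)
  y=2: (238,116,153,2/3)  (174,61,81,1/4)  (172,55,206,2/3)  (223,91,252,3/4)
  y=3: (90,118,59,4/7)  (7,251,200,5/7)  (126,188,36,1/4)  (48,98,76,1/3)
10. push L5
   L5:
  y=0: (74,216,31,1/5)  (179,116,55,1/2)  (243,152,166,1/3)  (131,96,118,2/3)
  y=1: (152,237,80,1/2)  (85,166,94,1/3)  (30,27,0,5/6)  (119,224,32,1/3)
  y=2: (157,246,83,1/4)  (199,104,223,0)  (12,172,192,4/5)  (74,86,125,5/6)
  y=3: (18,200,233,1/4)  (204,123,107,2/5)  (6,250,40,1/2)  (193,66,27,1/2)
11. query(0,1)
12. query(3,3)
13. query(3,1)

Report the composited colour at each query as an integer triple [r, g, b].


(3,0) stack=L1,L2; from [0,0,0]:
L1 α=1/3: [7, 167/3, 10]
L2 α=2/5: [249/5, 589/5, 38/5]
rounded: [50, 118, 8]

(0,0) stack=L1,L2; from [0,0,0]:
after L1 α=1/2: [78, 115, 115/2]
after L2 α=4/5: [402/5, 31, 1339/10]
rounded: [80, 31, 134]

at x=0,y=2 over L1,L2:
after L1 α=1/2: [57/2, 22, 251/2]
after L2 α=2/3: [845/6, 208/3, 643/6]
= [141, 69, 107]

query (1,2) [L1,L3] — begin 0,0,0
+L1 (α=5/6) → [155/3, 395/3, 560/3]
+L3 (α=2/3) → [209/9, 719/9, 842/9]
rounded: [23, 80, 94]

query (0,1) [L1,L3,L4,L5] — begin 0,0,0
after L1 α=3/4: [405/4, 237/4, 381/2]
after L3 α=2/3: [773/12, 877/12, 953/6]
after L4 α=3/4: [4157/48, 9625/48, 5165/24]
after L5 α=1/2: [11453/96, 21001/96, 7085/48]
= [119, 219, 148]

(3,3) stack=L1,L3,L4,L5; from [0,0,0]:
L1 α=2/5: [302/5, 122/5, 56/5]
L3 α=1/3: [1004/15, 829/15, 324/5]
L4 α=1/3: [2728/45, 3128/45, 1028/15]
L5 α=1/2: [11413/90, 3049/45, 1433/30]
→ [127, 68, 48]

(3,1) stack=L1,L3,L4,L5; from [0,0,0]:
after L1 α=1/2: [41, 163/2, 107/2]
after L3 α=1/3: [313/3, 56, 115]
after L4 α=5/8: [1023/8, 353/8, 445/4]
after L5 α=1/3: [1499/12, 1249/12, 509/6]
→ [125, 104, 85]


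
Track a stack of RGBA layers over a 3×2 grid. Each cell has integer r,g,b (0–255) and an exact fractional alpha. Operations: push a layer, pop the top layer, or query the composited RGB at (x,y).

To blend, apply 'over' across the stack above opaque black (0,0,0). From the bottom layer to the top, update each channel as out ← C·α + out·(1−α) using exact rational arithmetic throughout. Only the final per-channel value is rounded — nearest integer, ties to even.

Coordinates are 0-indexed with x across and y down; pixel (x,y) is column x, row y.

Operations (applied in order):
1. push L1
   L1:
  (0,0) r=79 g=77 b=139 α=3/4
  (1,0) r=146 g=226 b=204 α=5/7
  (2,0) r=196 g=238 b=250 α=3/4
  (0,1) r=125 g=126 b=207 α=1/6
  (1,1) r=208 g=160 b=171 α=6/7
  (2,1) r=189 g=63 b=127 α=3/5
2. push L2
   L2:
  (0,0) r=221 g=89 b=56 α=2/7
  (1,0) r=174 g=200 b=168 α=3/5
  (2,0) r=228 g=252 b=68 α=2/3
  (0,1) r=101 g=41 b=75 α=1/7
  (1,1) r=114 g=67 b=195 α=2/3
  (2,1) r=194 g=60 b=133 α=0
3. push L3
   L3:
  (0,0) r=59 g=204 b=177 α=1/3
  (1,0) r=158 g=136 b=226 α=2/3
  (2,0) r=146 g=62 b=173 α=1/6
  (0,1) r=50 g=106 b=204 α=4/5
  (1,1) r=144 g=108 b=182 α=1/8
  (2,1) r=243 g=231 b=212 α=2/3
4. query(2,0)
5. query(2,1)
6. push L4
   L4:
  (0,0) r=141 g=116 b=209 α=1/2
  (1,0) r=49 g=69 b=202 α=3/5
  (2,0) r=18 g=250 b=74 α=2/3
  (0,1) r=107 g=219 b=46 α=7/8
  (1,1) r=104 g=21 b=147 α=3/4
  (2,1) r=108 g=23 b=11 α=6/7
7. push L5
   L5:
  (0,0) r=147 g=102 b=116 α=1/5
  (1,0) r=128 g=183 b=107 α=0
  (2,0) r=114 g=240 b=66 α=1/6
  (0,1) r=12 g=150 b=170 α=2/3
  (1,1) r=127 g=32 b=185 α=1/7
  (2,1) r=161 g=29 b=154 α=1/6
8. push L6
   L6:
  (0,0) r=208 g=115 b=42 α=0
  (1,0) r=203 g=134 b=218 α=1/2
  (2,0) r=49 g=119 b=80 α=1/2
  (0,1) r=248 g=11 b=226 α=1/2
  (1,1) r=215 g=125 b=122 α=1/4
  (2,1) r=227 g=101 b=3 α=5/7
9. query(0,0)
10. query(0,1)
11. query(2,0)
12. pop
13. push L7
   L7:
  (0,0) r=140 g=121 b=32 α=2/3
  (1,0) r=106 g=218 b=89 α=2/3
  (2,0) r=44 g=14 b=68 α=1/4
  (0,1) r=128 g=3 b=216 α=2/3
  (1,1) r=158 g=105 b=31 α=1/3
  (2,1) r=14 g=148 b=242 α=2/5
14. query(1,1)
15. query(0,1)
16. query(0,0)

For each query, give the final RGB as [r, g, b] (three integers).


query (2,0) [L1,L2,L3] — begin 0,0,0
+L1 (α=3/4) → [147, 357/2, 375/2]
+L2 (α=2/3) → [201, 455/2, 647/6]
+L3 (α=1/6) → [1151/6, 2399/12, 4273/36]
rounded: [192, 200, 119]

at x=2,y=1 over L1,L2,L3:
after L1 α=3/5: [567/5, 189/5, 381/5]
after L2 α=0: [567/5, 189/5, 381/5]
after L3 α=2/3: [999/5, 833/5, 2501/15]
= [200, 167, 167]

query (0,0) [L1,L2,L3,L4,L5,L6] — begin 0,0,0
L1 α=3/4: [237/4, 231/4, 417/4]
L2 α=2/7: [2953/28, 1867/28, 2533/28]
L3 α=1/3: [3779/42, 4723/42, 5011/42]
L4 α=1/2: [9701/84, 9595/84, 13789/84]
L5 α=1/5: [12788/105, 11737/105, 3245/21]
L6 α=0: [12788/105, 11737/105, 3245/21]
= [122, 112, 155]

(0,1) stack=L1,L2,L3,L4,L5,L6; from [0,0,0]:
after L1 α=1/6: [125/6, 21, 69/2]
after L2 α=1/7: [226/7, 167/7, 282/7]
after L3 α=4/5: [1626/35, 627/7, 5994/35]
after L4 α=7/8: [27841/280, 5679/28, 2158/35]
after L5 α=2/3: [34561/840, 4693/28, 4686/35]
after L6 α=1/2: [242881/1680, 5001/56, 6298/35]
→ [145, 89, 180]

(2,0) stack=L1,L2,L3,L4,L5,L6; from [0,0,0]:
L1 α=3/4: [147, 357/2, 375/2]
L2 α=2/3: [201, 455/2, 647/6]
L3 α=1/6: [1151/6, 2399/12, 4273/36]
L4 α=2/3: [1367/18, 8399/36, 9601/108]
L5 α=1/6: [8887/108, 50635/216, 55133/648]
L6 α=1/2: [14179/216, 76339/432, 106973/1296]
→ [66, 177, 83]

(1,1) stack=L1,L2,L3,L4,L5,L7; from [0,0,0]:
L1 α=6/7: [1248/7, 960/7, 1026/7]
L2 α=2/3: [948/7, 1898/21, 1252/7]
L3 α=1/8: [273/2, 1111/12, 717/4]
L4 α=3/4: [897/8, 1867/48, 2481/16]
L5 α=1/7: [457/4, 2123/56, 8923/56]
L7 α=1/3: [773/6, 5063/84, 9791/84]
→ [129, 60, 117]

at x=0,y=1 over L1,L2,L3,L4,L5,L7:
L1 α=1/6: [125/6, 21, 69/2]
L2 α=1/7: [226/7, 167/7, 282/7]
L3 α=4/5: [1626/35, 627/7, 5994/35]
L4 α=7/8: [27841/280, 5679/28, 2158/35]
L5 α=2/3: [34561/840, 4693/28, 4686/35]
L7 α=2/3: [249601/2520, 4861/84, 6602/35]
rounded: [99, 58, 189]

query (0,0) [L1,L2,L3,L4,L5,L7] — begin 0,0,0
+L1 (α=3/4) → [237/4, 231/4, 417/4]
+L2 (α=2/7) → [2953/28, 1867/28, 2533/28]
+L3 (α=1/3) → [3779/42, 4723/42, 5011/42]
+L4 (α=1/2) → [9701/84, 9595/84, 13789/84]
+L5 (α=1/5) → [12788/105, 11737/105, 3245/21]
+L7 (α=2/3) → [42188/315, 37147/315, 4589/63]
= [134, 118, 73]


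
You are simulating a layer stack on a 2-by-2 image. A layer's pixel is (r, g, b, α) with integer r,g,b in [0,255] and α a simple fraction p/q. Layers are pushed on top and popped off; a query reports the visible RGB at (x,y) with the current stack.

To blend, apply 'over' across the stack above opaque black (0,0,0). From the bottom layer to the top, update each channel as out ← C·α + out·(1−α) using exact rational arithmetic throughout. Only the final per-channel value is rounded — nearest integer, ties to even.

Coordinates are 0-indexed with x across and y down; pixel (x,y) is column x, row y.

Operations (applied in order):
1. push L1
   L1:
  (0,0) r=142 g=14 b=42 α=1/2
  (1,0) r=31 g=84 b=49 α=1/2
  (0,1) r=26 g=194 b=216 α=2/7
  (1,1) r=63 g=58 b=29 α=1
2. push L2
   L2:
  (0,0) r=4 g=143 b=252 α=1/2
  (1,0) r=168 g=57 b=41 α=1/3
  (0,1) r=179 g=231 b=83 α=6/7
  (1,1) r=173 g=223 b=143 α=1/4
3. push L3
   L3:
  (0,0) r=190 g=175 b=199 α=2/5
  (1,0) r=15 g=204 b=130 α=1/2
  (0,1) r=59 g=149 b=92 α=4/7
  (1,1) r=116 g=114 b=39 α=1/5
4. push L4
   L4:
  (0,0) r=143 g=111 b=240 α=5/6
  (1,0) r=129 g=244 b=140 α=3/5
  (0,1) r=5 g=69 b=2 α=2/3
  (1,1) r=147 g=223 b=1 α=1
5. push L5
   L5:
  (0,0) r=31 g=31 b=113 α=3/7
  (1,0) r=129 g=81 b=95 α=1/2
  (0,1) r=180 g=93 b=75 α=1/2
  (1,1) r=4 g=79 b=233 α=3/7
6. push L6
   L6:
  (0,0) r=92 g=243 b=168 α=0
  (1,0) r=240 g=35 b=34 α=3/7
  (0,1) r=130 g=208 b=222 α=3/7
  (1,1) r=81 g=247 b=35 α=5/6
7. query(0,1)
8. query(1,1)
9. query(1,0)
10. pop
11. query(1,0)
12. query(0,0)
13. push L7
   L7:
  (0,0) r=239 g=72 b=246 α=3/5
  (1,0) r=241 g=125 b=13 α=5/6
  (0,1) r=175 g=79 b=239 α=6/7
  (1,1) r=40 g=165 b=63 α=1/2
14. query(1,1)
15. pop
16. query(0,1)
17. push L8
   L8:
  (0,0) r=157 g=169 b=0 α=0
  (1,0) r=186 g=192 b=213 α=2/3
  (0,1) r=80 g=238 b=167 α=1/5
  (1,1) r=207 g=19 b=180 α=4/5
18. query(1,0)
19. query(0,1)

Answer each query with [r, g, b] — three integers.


at x=0,y=1 over L1,L2,L3,L4,L5,L6:
+L1 (α=2/7) → [52/7, 388/7, 432/7]
+L2 (α=6/7) → [7570/49, 10090/49, 3918/49]
+L3 (α=4/7) → [34274/343, 59474/343, 29786/343]
+L4 (α=2/3) → [12568/343, 106808/1029, 10386/343]
+L5 (α=1/2) → [37154/343, 202505/2058, 36111/686]
+L6 (α=3/7) → [282386/2401, 1047106/7203, 300660/2401]
→ [118, 145, 125]

(1,1) stack=L1,L2,L3,L4,L5,L6; from [0,0,0]:
L1 α=1: [63, 58, 29]
L2 α=1/4: [181/2, 397/4, 115/2]
L3 α=1/5: [478/5, 511/5, 269/5]
L4 α=1: [147, 223, 1]
L5 α=3/7: [600/7, 1129/7, 703/7]
L6 α=5/6: [1145/14, 1629/7, 964/21]
rounded: [82, 233, 46]

(1,0) stack=L1,L2,L3,L4,L5,L6; from [0,0,0]:
L1 α=1/2: [31/2, 42, 49/2]
L2 α=1/3: [199/3, 47, 30]
L3 α=1/2: [122/3, 251/2, 80]
L4 α=3/5: [281/3, 983/5, 116]
L5 α=1/2: [334/3, 694/5, 211/2]
L6 α=3/7: [3496/21, 3301/35, 524/7]
→ [166, 94, 75]

query (1,0) [L1,L2,L3,L4,L5] — begin 0,0,0
L1 α=1/2: [31/2, 42, 49/2]
L2 α=1/3: [199/3, 47, 30]
L3 α=1/2: [122/3, 251/2, 80]
L4 α=3/5: [281/3, 983/5, 116]
L5 α=1/2: [334/3, 694/5, 211/2]
→ [111, 139, 106]

query (0,0) [L1,L2,L3,L4,L5] — begin 0,0,0
L1 α=1/2: [71, 7, 21]
L2 α=1/2: [75/2, 75, 273/2]
L3 α=2/5: [197/2, 115, 323/2]
L4 α=5/6: [1627/12, 335/3, 2723/12]
L5 α=3/7: [1906/21, 1619/21, 3740/21]
→ [91, 77, 178]

query (1,1) [L1,L2,L3,L4,L5,L7] — begin 0,0,0
after L1 α=1: [63, 58, 29]
after L2 α=1/4: [181/2, 397/4, 115/2]
after L3 α=1/5: [478/5, 511/5, 269/5]
after L4 α=1: [147, 223, 1]
after L5 α=3/7: [600/7, 1129/7, 703/7]
after L7 α=1/2: [440/7, 1142/7, 572/7]
→ [63, 163, 82]

at x=0,y=1 over L1,L2,L3,L4,L5:
L1 α=2/7: [52/7, 388/7, 432/7]
L2 α=6/7: [7570/49, 10090/49, 3918/49]
L3 α=4/7: [34274/343, 59474/343, 29786/343]
L4 α=2/3: [12568/343, 106808/1029, 10386/343]
L5 α=1/2: [37154/343, 202505/2058, 36111/686]
→ [108, 98, 53]

at x=1,y=0 over L1,L2,L3,L4,L5,L8:
after L1 α=1/2: [31/2, 42, 49/2]
after L2 α=1/3: [199/3, 47, 30]
after L3 α=1/2: [122/3, 251/2, 80]
after L4 α=3/5: [281/3, 983/5, 116]
after L5 α=1/2: [334/3, 694/5, 211/2]
after L8 α=2/3: [1450/9, 2614/15, 1063/6]
= [161, 174, 177]

(0,1) stack=L1,L2,L3,L4,L5,L8; from [0,0,0]:
+L1 (α=2/7) → [52/7, 388/7, 432/7]
+L2 (α=6/7) → [7570/49, 10090/49, 3918/49]
+L3 (α=4/7) → [34274/343, 59474/343, 29786/343]
+L4 (α=2/3) → [12568/343, 106808/1029, 10386/343]
+L5 (α=1/2) → [37154/343, 202505/2058, 36111/686]
+L8 (α=1/5) → [176056/1715, 649912/5145, 129503/1715]
rounded: [103, 126, 76]


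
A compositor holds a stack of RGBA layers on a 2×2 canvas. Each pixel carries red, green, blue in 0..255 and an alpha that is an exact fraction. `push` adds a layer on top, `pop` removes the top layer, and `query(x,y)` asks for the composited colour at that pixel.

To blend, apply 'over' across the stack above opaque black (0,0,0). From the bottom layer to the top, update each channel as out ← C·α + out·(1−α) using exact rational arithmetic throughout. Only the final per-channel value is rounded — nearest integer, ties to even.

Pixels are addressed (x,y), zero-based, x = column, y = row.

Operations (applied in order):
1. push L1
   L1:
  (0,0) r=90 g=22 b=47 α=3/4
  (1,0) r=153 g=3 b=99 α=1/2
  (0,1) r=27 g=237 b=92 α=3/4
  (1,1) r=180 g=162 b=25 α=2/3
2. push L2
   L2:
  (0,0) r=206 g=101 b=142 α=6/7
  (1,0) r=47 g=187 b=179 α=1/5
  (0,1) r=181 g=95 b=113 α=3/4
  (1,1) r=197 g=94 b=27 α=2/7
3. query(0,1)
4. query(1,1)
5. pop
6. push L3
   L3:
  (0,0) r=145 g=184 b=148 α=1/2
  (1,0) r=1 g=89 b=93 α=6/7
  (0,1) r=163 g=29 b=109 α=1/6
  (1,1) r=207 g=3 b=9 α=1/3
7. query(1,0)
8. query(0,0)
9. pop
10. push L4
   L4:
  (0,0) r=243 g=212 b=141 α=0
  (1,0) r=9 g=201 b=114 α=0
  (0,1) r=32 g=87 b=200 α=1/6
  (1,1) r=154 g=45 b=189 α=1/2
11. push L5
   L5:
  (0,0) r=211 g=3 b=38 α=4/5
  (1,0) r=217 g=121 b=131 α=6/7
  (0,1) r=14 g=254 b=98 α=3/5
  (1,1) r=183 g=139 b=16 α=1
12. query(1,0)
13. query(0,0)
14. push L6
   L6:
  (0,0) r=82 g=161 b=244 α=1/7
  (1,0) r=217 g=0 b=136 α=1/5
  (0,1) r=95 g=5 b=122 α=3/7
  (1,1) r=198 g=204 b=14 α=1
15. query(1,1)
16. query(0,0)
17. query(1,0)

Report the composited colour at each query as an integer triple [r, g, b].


(0,1) stack=L1,L2; from [0,0,0]:
+L1 (α=3/4) → [81/4, 711/4, 69]
+L2 (α=3/4) → [2253/16, 1851/16, 102]
rounded: [141, 116, 102]

at x=1,y=1 over L1,L2:
after L1 α=2/3: [120, 108, 50/3]
after L2 α=2/7: [142, 104, 412/21]
= [142, 104, 20]

at x=1,y=0 over L1,L3:
after L1 α=1/2: [153/2, 3/2, 99/2]
after L3 α=6/7: [165/14, 153/2, 1215/14]
= [12, 76, 87]

(0,0) stack=L1,L3; from [0,0,0]:
+L1 (α=3/4) → [135/2, 33/2, 141/4]
+L3 (α=1/2) → [425/4, 401/4, 733/8]
rounded: [106, 100, 92]

(1,0) stack=L1,L4,L5; from [0,0,0]:
+L1 (α=1/2) → [153/2, 3/2, 99/2]
+L4 (α=0) → [153/2, 3/2, 99/2]
+L5 (α=6/7) → [2757/14, 1455/14, 1671/14]
= [197, 104, 119]

at x=0,y=0 over L1,L4,L5:
+L1 (α=3/4) → [135/2, 33/2, 141/4]
+L4 (α=0) → [135/2, 33/2, 141/4]
+L5 (α=4/5) → [1823/10, 57/10, 749/20]
= [182, 6, 37]

(1,1) stack=L1,L4,L5,L6; from [0,0,0]:
+L1 (α=2/3) → [120, 108, 50/3]
+L4 (α=1/2) → [137, 153/2, 617/6]
+L5 (α=1) → [183, 139, 16]
+L6 (α=1) → [198, 204, 14]
→ [198, 204, 14]

(0,0) stack=L1,L4,L5,L6; from [0,0,0]:
L1 α=3/4: [135/2, 33/2, 141/4]
L4 α=0: [135/2, 33/2, 141/4]
L5 α=4/5: [1823/10, 57/10, 749/20]
L6 α=1/7: [5879/35, 976/35, 4687/70]
= [168, 28, 67]

query (1,0) [L1,L4,L5,L6] — begin 0,0,0
+L1 (α=1/2) → [153/2, 3/2, 99/2]
+L4 (α=0) → [153/2, 3/2, 99/2]
+L5 (α=6/7) → [2757/14, 1455/14, 1671/14]
+L6 (α=1/5) → [7033/35, 582/7, 4294/35]
= [201, 83, 123]


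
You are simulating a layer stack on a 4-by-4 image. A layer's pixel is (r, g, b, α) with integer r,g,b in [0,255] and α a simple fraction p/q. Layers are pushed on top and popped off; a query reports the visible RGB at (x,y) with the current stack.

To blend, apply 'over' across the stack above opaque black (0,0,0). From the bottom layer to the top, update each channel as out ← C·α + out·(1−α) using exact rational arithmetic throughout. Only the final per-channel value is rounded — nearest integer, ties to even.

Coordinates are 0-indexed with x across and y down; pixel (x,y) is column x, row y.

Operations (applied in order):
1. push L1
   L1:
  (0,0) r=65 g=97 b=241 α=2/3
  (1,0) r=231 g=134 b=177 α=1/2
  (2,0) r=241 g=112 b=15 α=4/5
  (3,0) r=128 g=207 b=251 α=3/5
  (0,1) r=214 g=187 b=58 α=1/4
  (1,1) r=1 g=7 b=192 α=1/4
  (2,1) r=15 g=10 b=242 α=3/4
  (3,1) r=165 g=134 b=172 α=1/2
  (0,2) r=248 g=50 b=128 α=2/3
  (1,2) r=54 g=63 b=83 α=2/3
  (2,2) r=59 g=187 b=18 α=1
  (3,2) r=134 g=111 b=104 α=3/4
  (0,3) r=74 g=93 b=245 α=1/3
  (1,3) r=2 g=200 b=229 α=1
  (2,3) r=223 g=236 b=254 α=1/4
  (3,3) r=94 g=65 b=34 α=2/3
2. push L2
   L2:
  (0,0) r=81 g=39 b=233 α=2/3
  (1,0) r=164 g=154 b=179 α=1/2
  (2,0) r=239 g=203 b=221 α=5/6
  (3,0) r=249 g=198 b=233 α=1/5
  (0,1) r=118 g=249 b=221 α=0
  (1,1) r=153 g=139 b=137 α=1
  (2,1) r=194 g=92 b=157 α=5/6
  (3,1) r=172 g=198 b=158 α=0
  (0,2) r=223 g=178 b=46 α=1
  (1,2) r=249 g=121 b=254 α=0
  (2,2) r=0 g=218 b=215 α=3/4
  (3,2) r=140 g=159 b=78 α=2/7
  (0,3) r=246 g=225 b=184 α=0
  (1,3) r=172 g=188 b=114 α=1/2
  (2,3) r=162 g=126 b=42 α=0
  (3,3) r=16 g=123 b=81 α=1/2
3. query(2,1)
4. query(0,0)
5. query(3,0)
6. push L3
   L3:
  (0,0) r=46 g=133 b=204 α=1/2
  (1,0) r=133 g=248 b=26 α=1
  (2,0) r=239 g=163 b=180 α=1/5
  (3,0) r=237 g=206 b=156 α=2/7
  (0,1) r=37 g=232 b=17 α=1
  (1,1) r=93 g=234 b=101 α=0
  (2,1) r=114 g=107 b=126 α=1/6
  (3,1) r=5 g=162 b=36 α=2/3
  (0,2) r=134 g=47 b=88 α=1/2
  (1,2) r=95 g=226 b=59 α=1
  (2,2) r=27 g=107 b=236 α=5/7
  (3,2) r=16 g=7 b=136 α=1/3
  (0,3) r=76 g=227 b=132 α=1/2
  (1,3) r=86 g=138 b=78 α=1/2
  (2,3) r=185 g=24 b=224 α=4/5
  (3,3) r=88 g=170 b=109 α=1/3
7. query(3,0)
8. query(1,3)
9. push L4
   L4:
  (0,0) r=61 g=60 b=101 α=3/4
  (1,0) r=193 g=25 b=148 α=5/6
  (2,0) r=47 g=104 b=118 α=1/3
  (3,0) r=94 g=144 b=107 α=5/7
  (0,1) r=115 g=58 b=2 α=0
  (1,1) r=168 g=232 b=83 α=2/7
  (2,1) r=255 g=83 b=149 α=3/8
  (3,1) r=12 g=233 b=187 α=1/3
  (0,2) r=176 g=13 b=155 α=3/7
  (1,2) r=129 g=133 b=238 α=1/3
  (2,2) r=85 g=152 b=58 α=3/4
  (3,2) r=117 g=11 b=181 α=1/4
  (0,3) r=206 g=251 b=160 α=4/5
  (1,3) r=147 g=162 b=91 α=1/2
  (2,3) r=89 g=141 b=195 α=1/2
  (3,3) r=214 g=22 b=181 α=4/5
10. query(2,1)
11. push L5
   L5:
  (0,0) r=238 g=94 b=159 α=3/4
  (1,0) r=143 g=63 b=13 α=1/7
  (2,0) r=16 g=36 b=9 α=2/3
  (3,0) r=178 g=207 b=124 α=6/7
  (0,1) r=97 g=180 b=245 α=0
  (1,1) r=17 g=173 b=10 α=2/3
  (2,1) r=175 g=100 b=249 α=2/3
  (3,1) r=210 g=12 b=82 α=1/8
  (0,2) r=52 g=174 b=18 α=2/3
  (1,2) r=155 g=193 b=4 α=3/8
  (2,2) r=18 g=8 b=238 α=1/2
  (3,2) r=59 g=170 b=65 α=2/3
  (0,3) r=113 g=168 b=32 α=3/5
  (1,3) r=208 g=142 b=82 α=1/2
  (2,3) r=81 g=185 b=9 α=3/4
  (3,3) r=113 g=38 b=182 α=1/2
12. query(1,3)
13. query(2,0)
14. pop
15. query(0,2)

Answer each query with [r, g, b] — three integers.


at x=2,y=1 over L1,L2:
+L1 (α=3/4) → [45/4, 15/2, 363/2]
+L2 (α=5/6) → [3925/24, 935/12, 1933/12]
= [164, 78, 161]

query (0,0) [L1,L2] — begin 0,0,0
+L1 (α=2/3) → [130/3, 194/3, 482/3]
+L2 (α=2/3) → [616/9, 428/9, 1880/9]
rounded: [68, 48, 209]

(3,0) stack=L1,L2; from [0,0,0]:
+L1 (α=3/5) → [384/5, 621/5, 753/5]
+L2 (α=1/5) → [2781/25, 3474/25, 4177/25]
rounded: [111, 139, 167]

(3,0) stack=L1,L2,L3; from [0,0,0]:
L1 α=3/5: [384/5, 621/5, 753/5]
L2 α=1/5: [2781/25, 3474/25, 4177/25]
L3 α=2/7: [5151/35, 5534/35, 5737/35]
rounded: [147, 158, 164]

at x=1,y=3 over L1,L2,L3:
after L1 α=1: [2, 200, 229]
after L2 α=1/2: [87, 194, 343/2]
after L3 α=1/2: [173/2, 166, 499/4]
= [86, 166, 125]

query (2,1) [L1,L2,L3,L4] — begin 0,0,0
L1 α=3/4: [45/4, 15/2, 363/2]
L2 α=5/6: [3925/24, 935/12, 1933/12]
L3 α=1/6: [22361/144, 5959/72, 11177/72]
L4 α=3/8: [221965/1152, 47723/576, 88069/576]
→ [193, 83, 153]

at x=1,y=3 over L1,L2,L3,L4,L5:
after L1 α=1: [2, 200, 229]
after L2 α=1/2: [87, 194, 343/2]
after L3 α=1/2: [173/2, 166, 499/4]
after L4 α=1/2: [467/4, 164, 863/8]
after L5 α=1/2: [1299/8, 153, 1519/16]
rounded: [162, 153, 95]

query (2,0) [L1,L2,L3,L4,L5] — begin 0,0,0
+L1 (α=4/5) → [964/5, 448/5, 12]
+L2 (α=5/6) → [2313/10, 1841/10, 1117/6]
+L3 (α=1/5) → [5821/25, 4497/25, 2774/15]
+L4 (α=1/3) → [12817/75, 11594/75, 7318/45]
+L5 (α=2/3) → [15217/225, 16994/225, 8128/135]
= [68, 76, 60]

at x=0,y=2 over L1,L2,L3,L4:
+L1 (α=2/3) → [496/3, 100/3, 256/3]
+L2 (α=1) → [223, 178, 46]
+L3 (α=1/2) → [357/2, 225/2, 67]
+L4 (α=3/7) → [1242/7, 489/7, 733/7]
= [177, 70, 105]


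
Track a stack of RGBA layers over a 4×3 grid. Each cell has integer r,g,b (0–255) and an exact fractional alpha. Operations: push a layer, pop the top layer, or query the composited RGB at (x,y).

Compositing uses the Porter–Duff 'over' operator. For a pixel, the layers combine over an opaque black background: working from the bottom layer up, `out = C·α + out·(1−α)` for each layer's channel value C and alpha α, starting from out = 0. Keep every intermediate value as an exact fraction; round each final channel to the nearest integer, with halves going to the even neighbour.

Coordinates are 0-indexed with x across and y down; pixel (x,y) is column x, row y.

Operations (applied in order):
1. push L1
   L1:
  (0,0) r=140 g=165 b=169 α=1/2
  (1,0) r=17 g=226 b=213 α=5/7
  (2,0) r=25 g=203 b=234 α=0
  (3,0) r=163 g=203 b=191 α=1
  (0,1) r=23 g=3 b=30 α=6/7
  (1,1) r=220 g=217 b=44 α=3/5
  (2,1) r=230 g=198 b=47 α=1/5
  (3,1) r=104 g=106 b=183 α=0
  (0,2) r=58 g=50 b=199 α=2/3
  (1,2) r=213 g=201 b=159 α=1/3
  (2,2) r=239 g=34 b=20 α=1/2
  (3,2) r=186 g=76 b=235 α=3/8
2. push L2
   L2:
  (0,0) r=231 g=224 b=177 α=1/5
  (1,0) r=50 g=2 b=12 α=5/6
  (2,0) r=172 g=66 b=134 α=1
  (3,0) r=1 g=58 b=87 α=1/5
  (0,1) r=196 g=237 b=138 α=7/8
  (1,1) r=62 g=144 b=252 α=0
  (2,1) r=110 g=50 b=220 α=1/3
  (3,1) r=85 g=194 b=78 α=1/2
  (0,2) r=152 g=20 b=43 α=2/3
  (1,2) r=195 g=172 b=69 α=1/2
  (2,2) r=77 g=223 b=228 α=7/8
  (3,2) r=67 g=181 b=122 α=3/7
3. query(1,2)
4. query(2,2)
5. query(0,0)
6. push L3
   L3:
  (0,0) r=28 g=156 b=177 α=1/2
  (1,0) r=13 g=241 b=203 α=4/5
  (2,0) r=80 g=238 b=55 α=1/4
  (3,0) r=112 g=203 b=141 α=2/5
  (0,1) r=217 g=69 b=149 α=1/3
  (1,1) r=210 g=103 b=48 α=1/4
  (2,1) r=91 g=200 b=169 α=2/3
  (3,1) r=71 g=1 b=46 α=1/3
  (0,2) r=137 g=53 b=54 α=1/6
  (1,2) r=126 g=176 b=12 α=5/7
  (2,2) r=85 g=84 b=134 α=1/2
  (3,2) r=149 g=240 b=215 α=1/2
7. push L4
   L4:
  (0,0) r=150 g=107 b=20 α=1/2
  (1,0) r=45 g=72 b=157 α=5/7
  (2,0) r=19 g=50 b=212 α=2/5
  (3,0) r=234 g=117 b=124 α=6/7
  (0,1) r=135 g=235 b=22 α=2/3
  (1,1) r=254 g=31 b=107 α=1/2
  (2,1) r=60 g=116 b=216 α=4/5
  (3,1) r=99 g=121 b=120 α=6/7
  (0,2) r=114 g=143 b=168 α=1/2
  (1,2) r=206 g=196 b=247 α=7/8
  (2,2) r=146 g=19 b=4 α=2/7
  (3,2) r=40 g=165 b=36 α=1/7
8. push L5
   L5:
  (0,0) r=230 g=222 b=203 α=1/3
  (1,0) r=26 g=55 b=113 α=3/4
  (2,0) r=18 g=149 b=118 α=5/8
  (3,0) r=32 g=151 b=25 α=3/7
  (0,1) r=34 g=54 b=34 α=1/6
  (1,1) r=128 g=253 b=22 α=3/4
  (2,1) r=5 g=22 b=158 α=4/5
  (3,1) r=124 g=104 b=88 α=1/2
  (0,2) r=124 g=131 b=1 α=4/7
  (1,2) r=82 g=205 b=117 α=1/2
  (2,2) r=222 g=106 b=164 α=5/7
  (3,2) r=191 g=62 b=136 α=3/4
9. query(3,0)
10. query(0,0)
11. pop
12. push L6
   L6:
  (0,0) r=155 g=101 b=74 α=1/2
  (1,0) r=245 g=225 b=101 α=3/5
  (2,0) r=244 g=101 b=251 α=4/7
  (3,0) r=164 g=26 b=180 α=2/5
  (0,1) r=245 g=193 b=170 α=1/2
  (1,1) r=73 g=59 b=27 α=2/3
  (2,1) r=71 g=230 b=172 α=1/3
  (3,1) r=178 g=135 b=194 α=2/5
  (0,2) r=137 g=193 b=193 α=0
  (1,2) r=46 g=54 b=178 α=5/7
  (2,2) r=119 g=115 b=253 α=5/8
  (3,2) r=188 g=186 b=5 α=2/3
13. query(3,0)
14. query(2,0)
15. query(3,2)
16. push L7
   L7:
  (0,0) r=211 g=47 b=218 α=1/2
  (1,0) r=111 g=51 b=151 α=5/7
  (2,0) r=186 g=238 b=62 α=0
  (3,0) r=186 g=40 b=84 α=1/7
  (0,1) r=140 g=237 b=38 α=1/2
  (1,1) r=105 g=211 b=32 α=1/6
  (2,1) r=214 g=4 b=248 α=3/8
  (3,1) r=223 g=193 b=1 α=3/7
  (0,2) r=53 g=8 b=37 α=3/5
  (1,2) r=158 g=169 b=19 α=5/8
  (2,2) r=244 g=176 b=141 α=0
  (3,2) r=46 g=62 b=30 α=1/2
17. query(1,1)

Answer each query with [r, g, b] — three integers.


query (1,2) [L1,L2] — begin 0,0,0
+L1 (α=1/3) → [71, 67, 53]
+L2 (α=1/2) → [133, 239/2, 61]
→ [133, 120, 61]

query (2,2) [L1,L2] — begin 0,0,0
after L1 α=1/2: [239/2, 17, 10]
after L2 α=7/8: [1317/16, 789/4, 803/4]
rounded: [82, 197, 201]

query (0,0) [L1,L2] — begin 0,0,0
after L1 α=1/2: [70, 165/2, 169/2]
after L2 α=1/5: [511/5, 554/5, 103]
= [102, 111, 103]

at x=3,y=0 over L1,L2,L3,L4,L5:
+L1 (α=1) → [163, 203, 191]
+L2 (α=1/5) → [653/5, 174, 851/5]
+L3 (α=2/5) → [3079/25, 928/5, 3963/25]
+L4 (α=6/7) → [38179/175, 634/5, 22563/175]
+L5 (α=3/7) → [169516/1225, 4801/35, 103377/1225]
rounded: [138, 137, 84]

query (0,0) [L1,L2,L3,L4,L5] — begin 0,0,0
after L1 α=1/2: [70, 165/2, 169/2]
after L2 α=1/5: [511/5, 554/5, 103]
after L3 α=1/2: [651/10, 667/5, 140]
after L4 α=1/2: [2151/20, 601/5, 80]
after L5 α=1/3: [4451/30, 2312/15, 121]
→ [148, 154, 121]

at x=3,y=0 over L1,L2,L3,L4,L6:
L1 α=1: [163, 203, 191]
L2 α=1/5: [653/5, 174, 851/5]
L3 α=2/5: [3079/25, 928/5, 3963/25]
L4 α=6/7: [38179/175, 634/5, 22563/175]
L6 α=2/5: [171937/875, 2162/25, 130689/875]
= [196, 86, 149]

(2,0) stack=L1,L2,L3,L4,L6; from [0,0,0]:
L1 α=0: [0, 0, 0]
L2 α=1: [172, 66, 134]
L3 α=1/4: [149, 109, 457/4]
L4 α=2/5: [97, 427/5, 3067/20]
L6 α=4/7: [181, 3301/35, 4183/20]
rounded: [181, 94, 209]

query (3,2) [L1,L2,L3,L4,L6] — begin 0,0,0
+L1 (α=3/8) → [279/4, 57/2, 705/8]
+L2 (α=3/7) → [480/7, 657/7, 1437/14]
+L3 (α=1/2) → [1523/14, 2337/14, 4447/28]
+L4 (α=1/7) → [4849/49, 8166/49, 13845/98]
+L6 (α=2/3) → [23273/147, 8798/49, 14825/294]
= [158, 180, 50]

(1,1) stack=L1,L2,L3,L4,L6,L7; from [0,0,0]:
+L1 (α=3/5) → [132, 651/5, 132/5]
+L2 (α=0) → [132, 651/5, 132/5]
+L3 (α=1/4) → [303/2, 617/5, 159/5]
+L4 (α=1/2) → [811/4, 386/5, 347/5]
+L6 (α=2/3) → [465/4, 976/15, 617/15]
+L7 (α=1/6) → [915/8, 1609/18, 713/18]
→ [114, 89, 40]


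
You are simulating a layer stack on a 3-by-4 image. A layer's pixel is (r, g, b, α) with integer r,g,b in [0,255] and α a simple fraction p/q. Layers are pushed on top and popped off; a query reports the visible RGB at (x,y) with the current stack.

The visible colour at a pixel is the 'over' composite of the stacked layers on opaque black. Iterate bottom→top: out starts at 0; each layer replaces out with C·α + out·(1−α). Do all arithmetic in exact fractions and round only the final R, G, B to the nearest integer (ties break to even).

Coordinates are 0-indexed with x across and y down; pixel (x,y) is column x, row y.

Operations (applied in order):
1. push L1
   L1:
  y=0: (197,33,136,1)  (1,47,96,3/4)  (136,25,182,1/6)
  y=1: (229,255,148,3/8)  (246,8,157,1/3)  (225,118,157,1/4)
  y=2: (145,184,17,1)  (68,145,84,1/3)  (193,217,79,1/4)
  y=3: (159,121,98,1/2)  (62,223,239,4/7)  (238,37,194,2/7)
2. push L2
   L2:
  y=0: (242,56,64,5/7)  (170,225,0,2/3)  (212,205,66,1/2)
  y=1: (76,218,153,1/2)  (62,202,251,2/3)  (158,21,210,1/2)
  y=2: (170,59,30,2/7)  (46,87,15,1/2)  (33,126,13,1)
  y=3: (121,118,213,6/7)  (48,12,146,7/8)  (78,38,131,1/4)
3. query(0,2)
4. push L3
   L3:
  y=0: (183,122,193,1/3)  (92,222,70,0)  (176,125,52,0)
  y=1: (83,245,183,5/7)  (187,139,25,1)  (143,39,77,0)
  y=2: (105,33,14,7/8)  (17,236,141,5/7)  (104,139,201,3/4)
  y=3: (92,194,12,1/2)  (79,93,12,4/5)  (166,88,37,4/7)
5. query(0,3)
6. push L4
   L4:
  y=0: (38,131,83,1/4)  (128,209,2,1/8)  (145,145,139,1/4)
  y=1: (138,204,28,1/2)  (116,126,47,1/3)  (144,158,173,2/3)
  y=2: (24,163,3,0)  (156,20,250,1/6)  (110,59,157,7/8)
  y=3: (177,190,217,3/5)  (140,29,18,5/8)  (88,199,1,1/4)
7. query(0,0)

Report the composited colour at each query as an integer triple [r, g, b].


query (0,2) [L1,L2] — begin 0,0,0
+L1 (α=1) → [145, 184, 17]
+L2 (α=2/7) → [1065/7, 1038/7, 145/7]
= [152, 148, 21]

(0,3) stack=L1,L2,L3; from [0,0,0]:
after L1 α=1/2: [159/2, 121/2, 49]
after L2 α=6/7: [1611/14, 1537/14, 1327/7]
after L3 α=1/2: [2899/28, 4253/28, 1411/14]
→ [104, 152, 101]

at x=0,y=0 over L1,L2,L3,L4:
after L1 α=1: [197, 33, 136]
after L2 α=5/7: [1604/7, 346/7, 592/7]
after L3 α=1/3: [4489/21, 1546/21, 845/7]
after L4 α=1/4: [4755/28, 2463/28, 779/7]
→ [170, 88, 111]


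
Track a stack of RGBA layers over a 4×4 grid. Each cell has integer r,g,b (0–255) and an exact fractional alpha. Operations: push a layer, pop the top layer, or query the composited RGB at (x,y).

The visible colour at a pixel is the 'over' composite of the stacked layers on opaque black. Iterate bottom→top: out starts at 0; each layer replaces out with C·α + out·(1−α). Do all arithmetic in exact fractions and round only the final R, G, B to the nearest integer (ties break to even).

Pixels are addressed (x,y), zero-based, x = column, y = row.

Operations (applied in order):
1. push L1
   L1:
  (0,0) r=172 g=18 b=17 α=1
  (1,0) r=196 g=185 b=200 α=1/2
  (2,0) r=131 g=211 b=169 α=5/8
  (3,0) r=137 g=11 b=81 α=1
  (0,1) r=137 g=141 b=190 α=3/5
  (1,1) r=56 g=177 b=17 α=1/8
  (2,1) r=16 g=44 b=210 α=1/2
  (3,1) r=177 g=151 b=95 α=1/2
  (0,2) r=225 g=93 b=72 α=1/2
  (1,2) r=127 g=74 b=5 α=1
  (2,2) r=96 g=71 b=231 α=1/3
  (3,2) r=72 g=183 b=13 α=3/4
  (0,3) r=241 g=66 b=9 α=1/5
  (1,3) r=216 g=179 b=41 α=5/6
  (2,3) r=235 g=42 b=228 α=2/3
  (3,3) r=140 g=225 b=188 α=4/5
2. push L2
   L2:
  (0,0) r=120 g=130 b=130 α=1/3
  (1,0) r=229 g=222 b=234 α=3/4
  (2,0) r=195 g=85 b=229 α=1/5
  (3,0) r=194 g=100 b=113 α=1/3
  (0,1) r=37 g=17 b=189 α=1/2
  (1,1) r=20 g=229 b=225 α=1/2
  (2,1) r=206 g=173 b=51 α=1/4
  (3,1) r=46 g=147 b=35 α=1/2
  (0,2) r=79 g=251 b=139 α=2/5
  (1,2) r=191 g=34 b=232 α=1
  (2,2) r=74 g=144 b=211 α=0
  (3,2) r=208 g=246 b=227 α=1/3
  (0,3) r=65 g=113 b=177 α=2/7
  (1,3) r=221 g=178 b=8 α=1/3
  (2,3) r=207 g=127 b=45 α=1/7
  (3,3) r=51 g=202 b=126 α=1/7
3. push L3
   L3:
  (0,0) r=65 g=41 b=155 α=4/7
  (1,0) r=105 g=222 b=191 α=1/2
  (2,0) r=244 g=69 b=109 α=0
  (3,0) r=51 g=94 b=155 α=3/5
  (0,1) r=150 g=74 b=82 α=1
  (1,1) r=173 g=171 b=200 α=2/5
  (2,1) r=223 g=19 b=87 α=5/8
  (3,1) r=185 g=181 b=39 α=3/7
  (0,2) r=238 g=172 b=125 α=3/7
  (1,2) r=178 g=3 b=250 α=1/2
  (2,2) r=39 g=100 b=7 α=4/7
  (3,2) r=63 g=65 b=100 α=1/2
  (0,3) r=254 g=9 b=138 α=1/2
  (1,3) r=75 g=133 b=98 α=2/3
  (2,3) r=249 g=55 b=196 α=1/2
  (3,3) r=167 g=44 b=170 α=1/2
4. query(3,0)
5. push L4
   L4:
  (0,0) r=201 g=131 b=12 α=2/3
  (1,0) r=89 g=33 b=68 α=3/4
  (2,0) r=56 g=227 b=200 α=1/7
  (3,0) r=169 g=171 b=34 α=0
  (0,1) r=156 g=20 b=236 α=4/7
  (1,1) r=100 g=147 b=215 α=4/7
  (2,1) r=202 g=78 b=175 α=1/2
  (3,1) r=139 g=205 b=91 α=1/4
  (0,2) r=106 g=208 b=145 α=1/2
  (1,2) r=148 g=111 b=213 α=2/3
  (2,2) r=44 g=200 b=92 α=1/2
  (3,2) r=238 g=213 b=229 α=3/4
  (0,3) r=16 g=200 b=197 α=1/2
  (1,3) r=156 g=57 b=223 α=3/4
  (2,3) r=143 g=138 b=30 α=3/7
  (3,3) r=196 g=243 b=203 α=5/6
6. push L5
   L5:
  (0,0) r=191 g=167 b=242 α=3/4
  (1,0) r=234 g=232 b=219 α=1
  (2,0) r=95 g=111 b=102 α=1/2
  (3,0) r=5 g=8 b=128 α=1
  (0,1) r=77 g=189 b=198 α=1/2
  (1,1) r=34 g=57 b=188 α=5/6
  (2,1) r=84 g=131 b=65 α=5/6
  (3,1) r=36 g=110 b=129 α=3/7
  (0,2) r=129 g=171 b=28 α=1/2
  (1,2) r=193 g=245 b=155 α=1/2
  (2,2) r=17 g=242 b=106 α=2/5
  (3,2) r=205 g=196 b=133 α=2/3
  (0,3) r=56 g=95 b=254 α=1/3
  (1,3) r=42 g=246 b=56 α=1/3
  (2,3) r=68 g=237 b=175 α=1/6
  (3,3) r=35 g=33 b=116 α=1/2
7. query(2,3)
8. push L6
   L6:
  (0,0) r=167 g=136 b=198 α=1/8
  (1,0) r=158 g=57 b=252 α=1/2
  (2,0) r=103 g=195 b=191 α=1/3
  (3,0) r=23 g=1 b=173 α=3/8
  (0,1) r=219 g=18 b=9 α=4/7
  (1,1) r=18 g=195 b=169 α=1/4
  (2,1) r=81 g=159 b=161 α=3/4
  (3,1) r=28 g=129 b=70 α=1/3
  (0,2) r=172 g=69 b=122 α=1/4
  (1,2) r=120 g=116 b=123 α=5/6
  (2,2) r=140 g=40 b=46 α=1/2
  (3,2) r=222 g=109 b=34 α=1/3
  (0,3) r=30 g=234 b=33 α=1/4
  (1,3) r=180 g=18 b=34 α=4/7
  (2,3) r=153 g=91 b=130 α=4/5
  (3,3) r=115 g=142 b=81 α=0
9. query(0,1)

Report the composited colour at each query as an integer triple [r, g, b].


(3,0) stack=L1,L2,L3; from [0,0,0]:
+L1 (α=1) → [137, 11, 81]
+L2 (α=1/3) → [156, 122/3, 275/3]
+L3 (α=3/5) → [93, 218/3, 389/3]
rounded: [93, 73, 130]

at x=2,y=3 over L1,L2,L3,L4,L5:
L1 α=2/3: [470/3, 28, 152]
L2 α=1/7: [1147/7, 295/7, 957/7]
L3 α=1/2: [1445/7, 340/7, 2329/14]
L4 α=3/7: [8783/49, 4258/49, 5288/49]
L5 α=1/6: [15749/98, 32903/294, 35015/294]
→ [161, 112, 119]

at x=0,y=1 over L1,L2,L3,L4,L5,L6:
L1 α=3/5: [411/5, 423/5, 114]
L2 α=1/2: [298/5, 254/5, 303/2]
L3 α=1: [150, 74, 82]
L4 α=4/7: [1074/7, 302/7, 170]
L5 α=1/2: [1613/14, 1625/14, 184]
L6 α=4/7: [17103/98, 5883/98, 84]
rounded: [175, 60, 84]


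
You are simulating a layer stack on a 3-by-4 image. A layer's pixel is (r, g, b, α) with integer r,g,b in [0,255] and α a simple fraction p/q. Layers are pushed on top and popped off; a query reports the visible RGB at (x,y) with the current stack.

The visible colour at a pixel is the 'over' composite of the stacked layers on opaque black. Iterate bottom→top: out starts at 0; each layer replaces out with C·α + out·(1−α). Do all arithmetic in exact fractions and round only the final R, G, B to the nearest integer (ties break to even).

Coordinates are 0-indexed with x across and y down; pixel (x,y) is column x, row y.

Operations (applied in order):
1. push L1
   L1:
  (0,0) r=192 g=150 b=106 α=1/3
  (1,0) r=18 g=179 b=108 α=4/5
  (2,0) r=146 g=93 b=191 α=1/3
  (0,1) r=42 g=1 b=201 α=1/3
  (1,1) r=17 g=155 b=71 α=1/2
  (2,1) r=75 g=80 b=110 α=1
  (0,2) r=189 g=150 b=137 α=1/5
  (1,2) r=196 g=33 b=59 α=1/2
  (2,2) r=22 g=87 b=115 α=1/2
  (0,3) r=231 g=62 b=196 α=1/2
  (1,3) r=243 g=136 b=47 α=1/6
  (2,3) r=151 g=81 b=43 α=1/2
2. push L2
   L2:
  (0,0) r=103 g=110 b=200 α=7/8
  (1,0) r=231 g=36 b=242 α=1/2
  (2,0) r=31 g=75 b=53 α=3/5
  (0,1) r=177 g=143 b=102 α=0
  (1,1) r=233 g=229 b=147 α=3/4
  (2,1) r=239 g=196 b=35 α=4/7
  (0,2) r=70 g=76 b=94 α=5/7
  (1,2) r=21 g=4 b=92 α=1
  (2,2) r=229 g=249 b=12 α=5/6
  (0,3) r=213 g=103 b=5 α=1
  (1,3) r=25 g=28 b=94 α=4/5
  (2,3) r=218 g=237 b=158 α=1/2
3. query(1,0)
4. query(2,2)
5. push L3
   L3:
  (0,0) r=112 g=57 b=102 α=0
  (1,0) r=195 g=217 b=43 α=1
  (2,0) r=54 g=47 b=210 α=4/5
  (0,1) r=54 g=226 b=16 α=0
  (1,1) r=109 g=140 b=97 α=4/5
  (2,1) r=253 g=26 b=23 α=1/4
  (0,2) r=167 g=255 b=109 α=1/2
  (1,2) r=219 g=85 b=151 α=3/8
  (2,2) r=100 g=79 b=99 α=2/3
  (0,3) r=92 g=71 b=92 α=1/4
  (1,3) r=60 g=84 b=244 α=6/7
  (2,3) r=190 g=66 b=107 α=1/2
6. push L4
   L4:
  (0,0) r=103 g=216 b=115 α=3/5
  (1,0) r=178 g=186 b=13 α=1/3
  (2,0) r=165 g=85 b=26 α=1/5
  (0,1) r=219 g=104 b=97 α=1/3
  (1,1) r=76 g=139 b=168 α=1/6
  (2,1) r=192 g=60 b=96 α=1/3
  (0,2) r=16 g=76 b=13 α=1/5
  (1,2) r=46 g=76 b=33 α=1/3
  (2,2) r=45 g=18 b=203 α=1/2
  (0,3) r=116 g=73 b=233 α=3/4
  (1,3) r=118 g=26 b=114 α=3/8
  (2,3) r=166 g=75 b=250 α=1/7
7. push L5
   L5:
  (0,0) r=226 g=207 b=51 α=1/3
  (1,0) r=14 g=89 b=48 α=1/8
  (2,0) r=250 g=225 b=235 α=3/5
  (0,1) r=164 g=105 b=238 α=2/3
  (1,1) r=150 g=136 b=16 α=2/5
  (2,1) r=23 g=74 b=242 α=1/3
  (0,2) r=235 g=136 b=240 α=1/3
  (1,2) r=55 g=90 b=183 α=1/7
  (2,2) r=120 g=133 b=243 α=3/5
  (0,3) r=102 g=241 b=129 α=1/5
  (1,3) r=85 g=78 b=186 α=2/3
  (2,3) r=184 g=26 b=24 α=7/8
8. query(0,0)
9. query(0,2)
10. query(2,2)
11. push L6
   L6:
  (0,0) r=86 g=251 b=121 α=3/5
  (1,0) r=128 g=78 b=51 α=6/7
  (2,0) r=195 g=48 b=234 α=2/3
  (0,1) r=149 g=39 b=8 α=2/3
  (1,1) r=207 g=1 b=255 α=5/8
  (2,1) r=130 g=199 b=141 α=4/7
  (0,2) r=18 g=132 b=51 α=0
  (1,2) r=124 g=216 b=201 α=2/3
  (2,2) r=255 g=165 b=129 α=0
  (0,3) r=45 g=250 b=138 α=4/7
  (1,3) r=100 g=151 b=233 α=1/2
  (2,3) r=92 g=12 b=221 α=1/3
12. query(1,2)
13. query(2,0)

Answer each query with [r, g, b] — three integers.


query (1,0) [L1,L2] — begin 0,0,0
after L1 α=4/5: [72/5, 716/5, 432/5]
after L2 α=1/2: [1227/10, 448/5, 821/5]
rounded: [123, 90, 164]

(2,2) stack=L1,L2; from [0,0,0]:
L1 α=1/2: [11, 87/2, 115/2]
L2 α=5/6: [578/3, 859/4, 235/12]
→ [193, 215, 20]

(0,0) stack=L1,L2,L3,L4,L5; from [0,0,0]:
+L1 (α=1/3) → [64, 50, 106/3]
+L2 (α=7/8) → [785/8, 205/2, 2153/12]
+L3 (α=0) → [785/8, 205/2, 2153/12]
+L4 (α=3/5) → [2021/20, 853/5, 4223/30]
+L5 (α=1/3) → [1427/10, 2741/15, 4988/45]
= [143, 183, 111]

at x=0,y=2 over L1,L2,L3,L4,L5:
after L1 α=1/5: [189/5, 30, 137/5]
after L2 α=5/7: [304/5, 440/7, 2624/35]
after L3 α=1/2: [1139/10, 2225/14, 6439/70]
after L4 α=1/5: [2358/25, 4982/35, 13333/175]
after L5 α=1/3: [10591/75, 4908/35, 68666/525]
rounded: [141, 140, 131]

at x=2,y=2 over L1,L2,L3,L4,L5:
after L1 α=1/2: [11, 87/2, 115/2]
after L2 α=5/6: [578/3, 859/4, 235/12]
after L3 α=2/3: [1178/9, 497/4, 2611/36]
after L4 α=1/2: [1583/18, 569/8, 9919/72]
after L5 α=3/5: [4823/45, 433/4, 36163/180]
rounded: [107, 108, 201]

(1,2) stack=L1,L2,L3,L4,L5,L6; from [0,0,0]:
after L1 α=1/2: [98, 33/2, 59/2]
after L2 α=1: [21, 4, 92]
after L3 α=3/8: [381/4, 275/8, 913/8]
after L4 α=1/3: [473/6, 193/4, 1045/12]
after L5 α=1/7: [528/7, 759/14, 1411/14]
after L6 α=2/3: [2264/21, 2269/14, 7039/42]
= [108, 162, 168]

at x=2,y=0 over L1,L2,L3,L4,L5,L6:
+L1 (α=1/3) → [146/3, 31, 191/3]
+L2 (α=3/5) → [571/15, 287/5, 859/15]
+L3 (α=4/5) → [3811/75, 1227/25, 13459/75]
+L4 (α=1/5) → [27619/375, 7033/125, 55786/375]
+L5 (α=3/5) → [336488/1875, 98441/625, 375947/1875]
+L6 (α=2/3) → [1067738/5625, 158441/1875, 1253447/5625]
→ [190, 85, 223]
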